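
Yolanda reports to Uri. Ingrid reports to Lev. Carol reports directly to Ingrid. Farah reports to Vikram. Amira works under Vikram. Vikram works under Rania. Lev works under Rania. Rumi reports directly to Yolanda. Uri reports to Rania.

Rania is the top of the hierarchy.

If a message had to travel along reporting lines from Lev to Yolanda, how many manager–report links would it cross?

3

Lev is 1 level below Rania, and Yolanda is 2 levels below Rania (their lowest common manager). The shortest path runs up from Lev to Rania and back down to Yolanda: 1 + 2 = 3 links.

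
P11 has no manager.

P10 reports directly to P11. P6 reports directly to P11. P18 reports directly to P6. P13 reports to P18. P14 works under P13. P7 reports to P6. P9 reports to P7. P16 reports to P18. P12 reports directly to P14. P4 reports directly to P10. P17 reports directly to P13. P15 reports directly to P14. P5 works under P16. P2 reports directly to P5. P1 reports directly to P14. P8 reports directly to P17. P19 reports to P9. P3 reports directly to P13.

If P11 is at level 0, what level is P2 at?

5

Chain from P2 up to P11: P2 → P5 → P16 → P18 → P6 → P11. That is 5 steps up, so P2 is 5 levels below P11.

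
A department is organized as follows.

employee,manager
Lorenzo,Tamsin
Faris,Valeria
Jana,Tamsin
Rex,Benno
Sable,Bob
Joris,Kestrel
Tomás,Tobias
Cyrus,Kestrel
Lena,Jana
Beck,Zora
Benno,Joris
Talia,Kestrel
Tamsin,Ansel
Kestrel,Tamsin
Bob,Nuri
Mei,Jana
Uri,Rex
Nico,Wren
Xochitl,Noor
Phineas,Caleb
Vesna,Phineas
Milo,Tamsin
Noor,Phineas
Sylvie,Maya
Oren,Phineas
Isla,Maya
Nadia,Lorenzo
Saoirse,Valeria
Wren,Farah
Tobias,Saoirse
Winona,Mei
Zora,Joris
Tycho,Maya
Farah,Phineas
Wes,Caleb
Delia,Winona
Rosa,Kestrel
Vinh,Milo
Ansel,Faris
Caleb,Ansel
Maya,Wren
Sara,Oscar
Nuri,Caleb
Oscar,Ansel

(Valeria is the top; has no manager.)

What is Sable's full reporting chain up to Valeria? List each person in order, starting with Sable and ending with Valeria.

Sable reports to Bob. Bob reports to Nuri. Nuri reports to Caleb. Caleb reports to Ansel. Ansel reports to Faris. Faris reports to Valeria. Valeria is at the top.

Sable -> Bob -> Nuri -> Caleb -> Ansel -> Faris -> Valeria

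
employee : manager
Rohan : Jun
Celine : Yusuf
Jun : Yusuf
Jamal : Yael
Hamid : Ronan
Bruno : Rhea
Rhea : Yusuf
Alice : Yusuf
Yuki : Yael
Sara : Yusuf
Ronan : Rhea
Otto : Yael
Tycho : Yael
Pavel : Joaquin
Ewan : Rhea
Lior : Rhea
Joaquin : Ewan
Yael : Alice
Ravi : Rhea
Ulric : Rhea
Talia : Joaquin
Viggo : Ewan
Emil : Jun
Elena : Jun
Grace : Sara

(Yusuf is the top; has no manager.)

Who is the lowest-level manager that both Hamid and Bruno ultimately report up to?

Hamid's chain of managers is Ronan, Rhea, Yusuf. Bruno's chain of managers is Rhea, Yusuf. The first manager that appears in both chains is Rhea.

Rhea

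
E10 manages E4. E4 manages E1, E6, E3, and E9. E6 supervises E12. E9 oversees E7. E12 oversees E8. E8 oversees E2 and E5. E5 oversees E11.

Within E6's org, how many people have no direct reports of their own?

2

The people in E6's organization with no one reporting to them are E2, E11. That is 2.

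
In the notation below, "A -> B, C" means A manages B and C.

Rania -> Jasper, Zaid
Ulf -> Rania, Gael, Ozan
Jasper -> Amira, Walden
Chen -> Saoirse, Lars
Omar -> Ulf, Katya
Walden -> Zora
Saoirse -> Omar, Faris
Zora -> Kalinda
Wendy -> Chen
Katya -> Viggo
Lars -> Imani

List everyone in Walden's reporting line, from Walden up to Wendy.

Walden -> Jasper -> Rania -> Ulf -> Omar -> Saoirse -> Chen -> Wendy

Walden reports to Jasper. Jasper reports to Rania. Rania reports to Ulf. Ulf reports to Omar. Omar reports to Saoirse. Saoirse reports to Chen. Chen reports to Wendy. Wendy is at the top.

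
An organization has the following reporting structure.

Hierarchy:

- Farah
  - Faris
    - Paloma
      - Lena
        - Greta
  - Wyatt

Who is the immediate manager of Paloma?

Paloma reports directly to Faris.

Faris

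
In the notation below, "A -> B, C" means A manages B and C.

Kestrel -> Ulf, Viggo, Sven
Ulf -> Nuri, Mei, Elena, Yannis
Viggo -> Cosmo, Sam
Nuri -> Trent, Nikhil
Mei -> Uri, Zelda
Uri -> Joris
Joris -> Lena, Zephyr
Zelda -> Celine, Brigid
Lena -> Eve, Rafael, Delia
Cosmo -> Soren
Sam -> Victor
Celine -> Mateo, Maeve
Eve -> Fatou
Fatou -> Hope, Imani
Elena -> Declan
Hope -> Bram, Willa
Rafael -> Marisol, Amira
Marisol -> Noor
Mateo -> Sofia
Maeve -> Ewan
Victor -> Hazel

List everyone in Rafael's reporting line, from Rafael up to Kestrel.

Rafael -> Lena -> Joris -> Uri -> Mei -> Ulf -> Kestrel

Rafael reports to Lena. Lena reports to Joris. Joris reports to Uri. Uri reports to Mei. Mei reports to Ulf. Ulf reports to Kestrel. Kestrel is at the top.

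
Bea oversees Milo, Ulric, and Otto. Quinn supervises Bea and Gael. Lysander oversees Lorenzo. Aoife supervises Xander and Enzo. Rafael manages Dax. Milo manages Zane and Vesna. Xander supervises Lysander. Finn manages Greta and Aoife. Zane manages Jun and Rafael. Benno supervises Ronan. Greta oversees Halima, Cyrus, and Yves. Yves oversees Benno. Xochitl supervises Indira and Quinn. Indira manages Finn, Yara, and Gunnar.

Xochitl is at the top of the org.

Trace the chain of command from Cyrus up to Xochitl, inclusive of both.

Cyrus -> Greta -> Finn -> Indira -> Xochitl

Cyrus reports to Greta. Greta reports to Finn. Finn reports to Indira. Indira reports to Xochitl. Xochitl is at the top.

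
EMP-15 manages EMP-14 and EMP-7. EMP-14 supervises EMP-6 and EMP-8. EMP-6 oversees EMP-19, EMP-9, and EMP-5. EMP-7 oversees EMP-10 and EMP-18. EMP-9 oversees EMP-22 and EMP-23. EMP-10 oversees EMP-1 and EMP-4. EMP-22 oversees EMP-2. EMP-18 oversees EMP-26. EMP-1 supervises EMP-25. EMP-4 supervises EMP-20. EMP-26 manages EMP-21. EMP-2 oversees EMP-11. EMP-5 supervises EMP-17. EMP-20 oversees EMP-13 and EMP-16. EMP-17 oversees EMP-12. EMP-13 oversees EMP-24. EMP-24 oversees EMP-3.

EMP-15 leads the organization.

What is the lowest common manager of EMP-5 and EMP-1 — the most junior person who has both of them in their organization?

EMP-15

EMP-5's chain of managers is EMP-6, EMP-14, EMP-15. EMP-1's chain of managers is EMP-10, EMP-7, EMP-15. The first manager that appears in both chains is EMP-15.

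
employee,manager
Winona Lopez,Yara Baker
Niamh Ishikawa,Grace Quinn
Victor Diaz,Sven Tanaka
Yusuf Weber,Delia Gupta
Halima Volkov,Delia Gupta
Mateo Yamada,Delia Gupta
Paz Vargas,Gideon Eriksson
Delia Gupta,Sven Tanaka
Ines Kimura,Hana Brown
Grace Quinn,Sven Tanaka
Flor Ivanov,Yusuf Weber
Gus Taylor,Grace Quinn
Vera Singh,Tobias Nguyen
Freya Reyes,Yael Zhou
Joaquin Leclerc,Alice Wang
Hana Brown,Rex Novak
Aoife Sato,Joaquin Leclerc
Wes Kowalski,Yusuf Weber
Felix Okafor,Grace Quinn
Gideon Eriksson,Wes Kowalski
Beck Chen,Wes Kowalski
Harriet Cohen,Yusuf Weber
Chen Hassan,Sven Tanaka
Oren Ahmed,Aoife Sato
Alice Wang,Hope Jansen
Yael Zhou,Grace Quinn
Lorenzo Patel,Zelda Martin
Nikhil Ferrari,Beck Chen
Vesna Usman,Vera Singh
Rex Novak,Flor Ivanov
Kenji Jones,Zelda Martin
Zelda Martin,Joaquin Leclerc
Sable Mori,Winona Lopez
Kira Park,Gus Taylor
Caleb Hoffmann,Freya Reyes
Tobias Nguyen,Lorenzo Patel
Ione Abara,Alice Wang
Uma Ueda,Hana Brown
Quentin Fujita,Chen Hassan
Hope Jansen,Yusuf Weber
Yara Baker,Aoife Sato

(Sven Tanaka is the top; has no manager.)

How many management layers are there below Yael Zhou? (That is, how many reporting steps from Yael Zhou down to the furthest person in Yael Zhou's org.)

2

The longest chain under Yael Zhou runs Yael Zhou → Freya Reyes → Caleb Hoffmann, which is 2 levels below Yael Zhou.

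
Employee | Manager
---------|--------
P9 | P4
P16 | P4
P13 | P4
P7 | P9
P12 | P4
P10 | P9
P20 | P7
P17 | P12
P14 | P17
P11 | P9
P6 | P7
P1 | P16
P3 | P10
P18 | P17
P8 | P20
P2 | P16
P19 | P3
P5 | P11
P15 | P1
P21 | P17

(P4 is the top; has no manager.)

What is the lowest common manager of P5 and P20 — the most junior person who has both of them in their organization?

P5's chain of managers is P11, P9, P4. P20's chain of managers is P7, P9, P4. The first manager that appears in both chains is P9.

P9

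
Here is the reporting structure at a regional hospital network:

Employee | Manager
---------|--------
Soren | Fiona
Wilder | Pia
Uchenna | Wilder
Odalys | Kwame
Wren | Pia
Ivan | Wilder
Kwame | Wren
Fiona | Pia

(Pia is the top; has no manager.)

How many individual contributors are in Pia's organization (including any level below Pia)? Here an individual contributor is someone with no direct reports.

The people in Pia's organization with no one reporting to them are Ivan, Uchenna, Soren, Odalys. That is 4.

4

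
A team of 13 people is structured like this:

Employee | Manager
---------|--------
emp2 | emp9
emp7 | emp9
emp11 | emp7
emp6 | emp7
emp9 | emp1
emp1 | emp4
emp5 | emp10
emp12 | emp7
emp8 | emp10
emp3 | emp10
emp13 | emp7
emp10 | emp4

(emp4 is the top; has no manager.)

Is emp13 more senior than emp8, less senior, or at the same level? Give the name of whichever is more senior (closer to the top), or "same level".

emp8

emp13 is 4 levels below emp4; emp8 is 2. emp8 is higher.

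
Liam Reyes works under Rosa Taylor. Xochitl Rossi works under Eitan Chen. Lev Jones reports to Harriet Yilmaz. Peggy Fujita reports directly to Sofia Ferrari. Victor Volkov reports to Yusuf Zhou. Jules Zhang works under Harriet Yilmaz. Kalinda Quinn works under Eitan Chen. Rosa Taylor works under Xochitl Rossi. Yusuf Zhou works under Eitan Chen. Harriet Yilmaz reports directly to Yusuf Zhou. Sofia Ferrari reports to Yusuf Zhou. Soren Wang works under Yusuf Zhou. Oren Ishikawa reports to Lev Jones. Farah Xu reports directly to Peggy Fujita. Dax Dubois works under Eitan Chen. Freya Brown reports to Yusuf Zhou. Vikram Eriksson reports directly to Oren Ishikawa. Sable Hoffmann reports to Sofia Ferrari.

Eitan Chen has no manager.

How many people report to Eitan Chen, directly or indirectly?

18

Eitan Chen directly manages Xochitl Rossi, Yusuf Zhou, Dax Dubois, Kalinda Quinn. Under Xochitl Rossi: Rosa Taylor, Liam Reyes (2). Under Yusuf Zhou: Soren Wang, Victor Volkov, Sofia Ferrari, Sable Hoffmann, Peggy Fujita, Farah Xu, Harriet Yilmaz, Lev Jones, Oren Ishikawa, Vikram Eriksson, Jules Zhang, Freya Brown (12). Dax Dubois has no reports. Kalinda Quinn has no reports. So Eitan Chen's organization is 4 direct reports plus everyone under them: 3 + 13 + 1 + 1 = 18.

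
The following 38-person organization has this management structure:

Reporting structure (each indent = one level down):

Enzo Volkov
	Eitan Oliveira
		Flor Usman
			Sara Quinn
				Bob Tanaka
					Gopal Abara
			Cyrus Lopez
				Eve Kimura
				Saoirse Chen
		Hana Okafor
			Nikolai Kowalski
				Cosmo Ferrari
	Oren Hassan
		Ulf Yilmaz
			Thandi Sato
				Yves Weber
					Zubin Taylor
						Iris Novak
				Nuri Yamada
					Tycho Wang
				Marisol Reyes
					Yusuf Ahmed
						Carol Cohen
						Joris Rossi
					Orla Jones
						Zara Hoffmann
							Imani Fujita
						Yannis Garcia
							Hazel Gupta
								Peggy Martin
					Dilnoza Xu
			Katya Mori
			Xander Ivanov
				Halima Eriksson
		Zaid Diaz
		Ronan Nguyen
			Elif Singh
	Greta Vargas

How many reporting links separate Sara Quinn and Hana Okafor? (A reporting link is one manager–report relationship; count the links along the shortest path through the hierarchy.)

3

Sara Quinn is 2 levels below Eitan Oliveira, and Hana Okafor is 1 level below Eitan Oliveira (their lowest common manager). The shortest path runs up from Sara Quinn to Eitan Oliveira and back down to Hana Okafor: 2 + 1 = 3 links.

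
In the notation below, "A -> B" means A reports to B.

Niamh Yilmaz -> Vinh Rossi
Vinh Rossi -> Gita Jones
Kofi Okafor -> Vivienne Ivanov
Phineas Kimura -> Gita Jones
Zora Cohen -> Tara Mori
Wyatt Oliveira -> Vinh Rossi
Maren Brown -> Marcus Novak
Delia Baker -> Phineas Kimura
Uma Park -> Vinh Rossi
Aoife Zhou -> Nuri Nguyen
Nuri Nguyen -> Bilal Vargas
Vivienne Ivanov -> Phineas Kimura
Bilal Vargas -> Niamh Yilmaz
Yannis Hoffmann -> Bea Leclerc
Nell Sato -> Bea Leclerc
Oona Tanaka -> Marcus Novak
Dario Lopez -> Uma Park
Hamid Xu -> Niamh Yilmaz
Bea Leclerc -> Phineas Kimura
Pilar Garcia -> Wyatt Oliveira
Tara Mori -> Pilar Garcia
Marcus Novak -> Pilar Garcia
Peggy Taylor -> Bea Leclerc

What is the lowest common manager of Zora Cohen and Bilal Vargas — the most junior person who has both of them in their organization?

Zora Cohen's chain of managers is Tara Mori, Pilar Garcia, Wyatt Oliveira, Vinh Rossi, Gita Jones. Bilal Vargas's chain of managers is Niamh Yilmaz, Vinh Rossi, Gita Jones. The first manager that appears in both chains is Vinh Rossi.

Vinh Rossi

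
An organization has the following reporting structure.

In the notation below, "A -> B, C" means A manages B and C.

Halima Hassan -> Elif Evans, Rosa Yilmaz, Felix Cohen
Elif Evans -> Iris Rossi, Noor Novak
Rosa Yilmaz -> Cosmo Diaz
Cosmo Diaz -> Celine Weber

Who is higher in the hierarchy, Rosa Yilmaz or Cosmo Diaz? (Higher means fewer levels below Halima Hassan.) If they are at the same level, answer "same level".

Rosa Yilmaz is 1 level below Halima Hassan; Cosmo Diaz is 2. Rosa Yilmaz is higher.

Rosa Yilmaz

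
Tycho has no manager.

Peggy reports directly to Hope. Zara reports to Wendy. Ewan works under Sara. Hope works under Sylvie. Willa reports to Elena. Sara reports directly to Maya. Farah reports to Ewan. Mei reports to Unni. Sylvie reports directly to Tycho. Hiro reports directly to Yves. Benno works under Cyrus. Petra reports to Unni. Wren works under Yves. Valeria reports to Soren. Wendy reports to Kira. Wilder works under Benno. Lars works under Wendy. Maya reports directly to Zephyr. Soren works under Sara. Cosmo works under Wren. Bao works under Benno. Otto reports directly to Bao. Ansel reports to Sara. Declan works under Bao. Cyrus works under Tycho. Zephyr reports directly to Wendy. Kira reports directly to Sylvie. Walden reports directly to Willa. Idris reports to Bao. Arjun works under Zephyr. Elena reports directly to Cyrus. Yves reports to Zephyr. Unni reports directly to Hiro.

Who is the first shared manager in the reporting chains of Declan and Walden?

Cyrus

Declan's chain of managers is Bao, Benno, Cyrus, Tycho. Walden's chain of managers is Willa, Elena, Cyrus, Tycho. The first manager that appears in both chains is Cyrus.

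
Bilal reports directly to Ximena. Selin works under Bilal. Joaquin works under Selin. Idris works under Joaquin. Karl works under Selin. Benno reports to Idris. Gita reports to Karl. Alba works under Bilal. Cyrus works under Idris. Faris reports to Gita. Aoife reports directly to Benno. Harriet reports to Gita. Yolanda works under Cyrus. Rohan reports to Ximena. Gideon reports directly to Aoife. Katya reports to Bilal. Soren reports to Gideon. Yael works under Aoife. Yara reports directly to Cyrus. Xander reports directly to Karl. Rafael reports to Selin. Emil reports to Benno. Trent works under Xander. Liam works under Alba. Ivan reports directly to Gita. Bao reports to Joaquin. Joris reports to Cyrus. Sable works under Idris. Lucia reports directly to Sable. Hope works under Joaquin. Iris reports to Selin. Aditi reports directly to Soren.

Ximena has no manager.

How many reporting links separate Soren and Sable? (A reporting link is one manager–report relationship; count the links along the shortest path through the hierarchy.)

5

Soren is 4 levels below Idris, and Sable is 1 level below Idris (their lowest common manager). The shortest path runs up from Soren to Idris and back down to Sable: 4 + 1 = 5 links.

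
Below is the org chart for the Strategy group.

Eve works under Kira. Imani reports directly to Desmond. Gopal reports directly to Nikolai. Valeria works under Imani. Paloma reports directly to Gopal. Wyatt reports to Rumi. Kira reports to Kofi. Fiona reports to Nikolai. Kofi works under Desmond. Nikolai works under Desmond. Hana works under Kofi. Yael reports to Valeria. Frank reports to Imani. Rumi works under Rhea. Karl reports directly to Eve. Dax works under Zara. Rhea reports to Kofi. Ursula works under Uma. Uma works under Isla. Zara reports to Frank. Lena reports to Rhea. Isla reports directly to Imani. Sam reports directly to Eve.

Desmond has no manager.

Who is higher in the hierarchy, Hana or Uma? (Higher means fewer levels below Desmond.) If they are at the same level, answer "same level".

Hana

Hana is 2 levels below Desmond; Uma is 3. Hana is higher.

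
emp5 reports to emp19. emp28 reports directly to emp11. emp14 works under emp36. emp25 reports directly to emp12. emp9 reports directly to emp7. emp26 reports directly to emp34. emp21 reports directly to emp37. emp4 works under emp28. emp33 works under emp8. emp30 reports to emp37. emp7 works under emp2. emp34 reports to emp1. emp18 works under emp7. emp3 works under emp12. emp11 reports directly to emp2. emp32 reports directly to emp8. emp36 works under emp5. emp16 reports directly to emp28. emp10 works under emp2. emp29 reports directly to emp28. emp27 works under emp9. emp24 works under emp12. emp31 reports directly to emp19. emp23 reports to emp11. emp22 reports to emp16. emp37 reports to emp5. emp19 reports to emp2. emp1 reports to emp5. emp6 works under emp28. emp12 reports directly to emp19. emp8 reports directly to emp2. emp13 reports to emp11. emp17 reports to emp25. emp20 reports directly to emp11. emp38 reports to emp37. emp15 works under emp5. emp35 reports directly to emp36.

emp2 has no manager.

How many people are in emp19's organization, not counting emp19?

18

emp19 directly manages emp5, emp12, emp31. Under emp5: emp15, emp1, emp34, emp26, emp37, emp38, emp30, emp21, emp36, emp35, emp14 (11). Under emp12: emp24, emp3, emp25, emp17 (4). emp31 has no reports. So emp19's organization is 3 direct reports plus everyone under them: 12 + 5 + 1 = 18.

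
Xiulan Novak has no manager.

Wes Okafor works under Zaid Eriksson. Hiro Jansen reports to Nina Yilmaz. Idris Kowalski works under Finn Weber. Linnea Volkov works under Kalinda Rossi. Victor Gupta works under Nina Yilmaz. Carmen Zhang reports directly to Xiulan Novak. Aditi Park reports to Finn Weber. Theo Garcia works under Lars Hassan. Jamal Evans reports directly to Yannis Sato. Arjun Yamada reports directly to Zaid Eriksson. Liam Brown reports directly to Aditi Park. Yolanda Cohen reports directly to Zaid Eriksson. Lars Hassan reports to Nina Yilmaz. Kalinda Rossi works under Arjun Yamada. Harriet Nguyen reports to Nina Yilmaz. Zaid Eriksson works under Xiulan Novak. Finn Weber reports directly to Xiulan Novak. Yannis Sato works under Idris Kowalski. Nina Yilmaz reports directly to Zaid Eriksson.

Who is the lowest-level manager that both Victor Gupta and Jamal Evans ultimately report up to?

Xiulan Novak

Victor Gupta's chain of managers is Nina Yilmaz, Zaid Eriksson, Xiulan Novak. Jamal Evans's chain of managers is Yannis Sato, Idris Kowalski, Finn Weber, Xiulan Novak. The first manager that appears in both chains is Xiulan Novak.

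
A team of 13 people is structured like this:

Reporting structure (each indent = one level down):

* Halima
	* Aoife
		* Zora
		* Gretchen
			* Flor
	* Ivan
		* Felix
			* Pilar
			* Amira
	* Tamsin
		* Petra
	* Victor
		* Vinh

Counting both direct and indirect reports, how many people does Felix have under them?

Felix directly manages Pilar, Amira. Pilar has no reports. Amira has no reports. So Felix's organization is 2 direct reports plus everyone under them: 1 + 1 = 2.

2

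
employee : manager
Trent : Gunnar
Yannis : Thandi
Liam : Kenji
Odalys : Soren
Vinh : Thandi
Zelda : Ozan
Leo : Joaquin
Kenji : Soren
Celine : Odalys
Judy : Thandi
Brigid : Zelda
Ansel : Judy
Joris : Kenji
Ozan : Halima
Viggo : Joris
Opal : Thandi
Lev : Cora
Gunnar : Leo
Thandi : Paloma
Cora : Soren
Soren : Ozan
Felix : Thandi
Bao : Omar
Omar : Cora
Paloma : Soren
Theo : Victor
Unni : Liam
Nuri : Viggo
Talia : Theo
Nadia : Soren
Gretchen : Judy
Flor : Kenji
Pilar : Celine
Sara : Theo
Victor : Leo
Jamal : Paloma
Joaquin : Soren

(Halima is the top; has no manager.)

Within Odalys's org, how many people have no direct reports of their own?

1

The only person in Odalys's organization with no one reporting to them is Pilar. That is 1.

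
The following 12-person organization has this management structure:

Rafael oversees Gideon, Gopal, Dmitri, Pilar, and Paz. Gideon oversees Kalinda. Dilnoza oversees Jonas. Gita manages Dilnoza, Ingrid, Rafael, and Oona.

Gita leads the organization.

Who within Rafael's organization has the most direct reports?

Direct-report counts within Rafael's organization: Rafael has 5; Gideon has 1. The largest is 5, held by Rafael.

Rafael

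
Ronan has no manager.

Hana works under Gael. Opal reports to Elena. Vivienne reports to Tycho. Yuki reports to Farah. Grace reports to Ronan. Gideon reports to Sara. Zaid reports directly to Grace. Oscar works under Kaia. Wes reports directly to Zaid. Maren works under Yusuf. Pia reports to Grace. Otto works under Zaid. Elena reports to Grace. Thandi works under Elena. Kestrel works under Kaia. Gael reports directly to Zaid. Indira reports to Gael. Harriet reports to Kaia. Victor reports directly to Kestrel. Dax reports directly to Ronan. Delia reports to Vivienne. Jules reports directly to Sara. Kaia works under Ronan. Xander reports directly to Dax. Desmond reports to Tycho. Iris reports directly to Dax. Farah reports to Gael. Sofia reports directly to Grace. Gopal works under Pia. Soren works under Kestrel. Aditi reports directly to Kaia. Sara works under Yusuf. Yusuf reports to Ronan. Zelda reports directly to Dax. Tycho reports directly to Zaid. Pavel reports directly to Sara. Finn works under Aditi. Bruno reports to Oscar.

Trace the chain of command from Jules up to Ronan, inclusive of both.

Jules reports to Sara. Sara reports to Yusuf. Yusuf reports to Ronan. Ronan is at the top.

Jules -> Sara -> Yusuf -> Ronan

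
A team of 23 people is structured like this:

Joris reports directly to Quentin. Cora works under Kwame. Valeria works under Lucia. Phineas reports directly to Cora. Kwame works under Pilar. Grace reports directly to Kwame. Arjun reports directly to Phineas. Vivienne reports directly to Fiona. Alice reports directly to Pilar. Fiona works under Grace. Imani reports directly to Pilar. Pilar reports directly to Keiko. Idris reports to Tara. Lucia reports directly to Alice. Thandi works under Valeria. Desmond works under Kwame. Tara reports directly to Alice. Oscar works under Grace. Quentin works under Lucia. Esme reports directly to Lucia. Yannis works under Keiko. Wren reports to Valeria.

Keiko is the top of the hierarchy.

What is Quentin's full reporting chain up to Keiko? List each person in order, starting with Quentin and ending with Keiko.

Quentin reports to Lucia. Lucia reports to Alice. Alice reports to Pilar. Pilar reports to Keiko. Keiko is at the top.

Quentin -> Lucia -> Alice -> Pilar -> Keiko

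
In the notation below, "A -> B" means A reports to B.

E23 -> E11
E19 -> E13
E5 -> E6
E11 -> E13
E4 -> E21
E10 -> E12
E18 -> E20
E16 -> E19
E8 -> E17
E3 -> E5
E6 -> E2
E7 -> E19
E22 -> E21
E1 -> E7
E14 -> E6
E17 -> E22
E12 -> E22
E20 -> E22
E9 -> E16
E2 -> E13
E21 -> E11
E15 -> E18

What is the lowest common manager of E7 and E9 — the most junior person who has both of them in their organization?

E7's chain of managers is E19, E13. E9's chain of managers is E16, E19, E13. The first manager that appears in both chains is E19.

E19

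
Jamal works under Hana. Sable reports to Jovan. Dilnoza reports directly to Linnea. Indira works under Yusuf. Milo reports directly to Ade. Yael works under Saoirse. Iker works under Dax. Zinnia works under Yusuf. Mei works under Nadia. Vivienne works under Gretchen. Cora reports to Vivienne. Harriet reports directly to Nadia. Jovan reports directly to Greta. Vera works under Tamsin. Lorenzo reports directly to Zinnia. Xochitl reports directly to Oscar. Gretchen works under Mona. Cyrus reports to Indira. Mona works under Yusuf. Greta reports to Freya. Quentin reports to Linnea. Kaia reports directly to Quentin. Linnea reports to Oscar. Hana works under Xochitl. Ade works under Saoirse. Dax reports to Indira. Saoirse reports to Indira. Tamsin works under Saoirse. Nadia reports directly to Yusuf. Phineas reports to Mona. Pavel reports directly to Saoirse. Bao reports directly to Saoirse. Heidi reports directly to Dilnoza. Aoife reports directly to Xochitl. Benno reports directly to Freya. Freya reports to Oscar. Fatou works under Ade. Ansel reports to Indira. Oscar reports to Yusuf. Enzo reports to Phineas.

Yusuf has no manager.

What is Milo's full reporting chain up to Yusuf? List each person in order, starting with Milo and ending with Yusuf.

Milo -> Ade -> Saoirse -> Indira -> Yusuf

Milo reports to Ade. Ade reports to Saoirse. Saoirse reports to Indira. Indira reports to Yusuf. Yusuf is at the top.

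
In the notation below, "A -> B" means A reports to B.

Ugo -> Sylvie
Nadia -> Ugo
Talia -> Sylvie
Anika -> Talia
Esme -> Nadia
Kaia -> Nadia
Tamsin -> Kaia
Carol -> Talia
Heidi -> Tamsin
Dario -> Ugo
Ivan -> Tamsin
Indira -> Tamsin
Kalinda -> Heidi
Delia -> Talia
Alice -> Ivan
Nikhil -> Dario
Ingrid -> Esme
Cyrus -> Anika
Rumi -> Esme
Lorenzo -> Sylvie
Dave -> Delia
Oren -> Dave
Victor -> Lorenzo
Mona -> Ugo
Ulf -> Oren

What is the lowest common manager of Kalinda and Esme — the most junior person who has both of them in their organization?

Nadia

Kalinda's chain of managers is Heidi, Tamsin, Kaia, Nadia, Ugo, Sylvie. Esme's chain of managers is Nadia, Ugo, Sylvie. The first manager that appears in both chains is Nadia.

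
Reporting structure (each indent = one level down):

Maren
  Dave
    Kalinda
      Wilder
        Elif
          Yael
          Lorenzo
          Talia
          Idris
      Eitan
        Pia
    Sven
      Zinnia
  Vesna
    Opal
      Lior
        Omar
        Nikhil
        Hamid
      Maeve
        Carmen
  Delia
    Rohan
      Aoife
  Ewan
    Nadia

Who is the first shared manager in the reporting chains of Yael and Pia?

Yael's chain of managers is Elif, Wilder, Kalinda, Dave, Maren. Pia's chain of managers is Eitan, Kalinda, Dave, Maren. The first manager that appears in both chains is Kalinda.

Kalinda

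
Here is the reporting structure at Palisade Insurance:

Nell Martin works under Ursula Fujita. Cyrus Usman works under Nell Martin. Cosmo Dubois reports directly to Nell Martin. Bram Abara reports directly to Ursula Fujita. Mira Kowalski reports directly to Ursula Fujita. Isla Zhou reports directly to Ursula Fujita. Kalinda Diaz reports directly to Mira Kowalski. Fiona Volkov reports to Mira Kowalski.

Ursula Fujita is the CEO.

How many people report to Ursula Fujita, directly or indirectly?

Ursula Fujita directly manages Nell Martin, Bram Abara, Mira Kowalski, Isla Zhou. Under Nell Martin: Cosmo Dubois, Cyrus Usman (2). Bram Abara has no reports. Under Mira Kowalski: Fiona Volkov, Kalinda Diaz (2). Isla Zhou has no reports. So Ursula Fujita's organization is 4 direct reports plus everyone under them: 3 + 1 + 3 + 1 = 8.

8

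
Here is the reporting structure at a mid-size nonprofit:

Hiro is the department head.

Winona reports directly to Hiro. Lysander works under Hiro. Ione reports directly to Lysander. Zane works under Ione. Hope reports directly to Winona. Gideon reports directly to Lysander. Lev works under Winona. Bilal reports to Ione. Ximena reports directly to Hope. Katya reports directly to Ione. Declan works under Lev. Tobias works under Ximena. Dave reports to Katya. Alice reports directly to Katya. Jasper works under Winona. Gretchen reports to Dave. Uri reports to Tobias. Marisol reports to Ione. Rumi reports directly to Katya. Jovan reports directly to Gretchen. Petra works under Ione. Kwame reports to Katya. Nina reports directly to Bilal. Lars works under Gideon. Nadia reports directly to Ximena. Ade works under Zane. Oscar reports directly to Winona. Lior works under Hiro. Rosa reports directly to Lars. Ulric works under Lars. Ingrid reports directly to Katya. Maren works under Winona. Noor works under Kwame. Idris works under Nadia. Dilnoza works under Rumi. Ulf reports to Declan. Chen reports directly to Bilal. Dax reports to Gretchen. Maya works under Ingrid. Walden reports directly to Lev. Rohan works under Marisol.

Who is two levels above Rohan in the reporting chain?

Rohan reports to Marisol, and Marisol reports to Ione. So Rohan's skip-level manager is Ione.

Ione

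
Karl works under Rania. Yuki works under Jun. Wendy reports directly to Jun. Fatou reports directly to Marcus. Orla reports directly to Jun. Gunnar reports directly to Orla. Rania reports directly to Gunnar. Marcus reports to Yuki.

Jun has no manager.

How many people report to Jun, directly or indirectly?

8

Jun directly manages Yuki, Orla, Wendy. Under Yuki: Marcus, Fatou (2). Under Orla: Gunnar, Rania, Karl (3). Wendy has no reports. So Jun's organization is 3 direct reports plus everyone under them: 3 + 4 + 1 = 8.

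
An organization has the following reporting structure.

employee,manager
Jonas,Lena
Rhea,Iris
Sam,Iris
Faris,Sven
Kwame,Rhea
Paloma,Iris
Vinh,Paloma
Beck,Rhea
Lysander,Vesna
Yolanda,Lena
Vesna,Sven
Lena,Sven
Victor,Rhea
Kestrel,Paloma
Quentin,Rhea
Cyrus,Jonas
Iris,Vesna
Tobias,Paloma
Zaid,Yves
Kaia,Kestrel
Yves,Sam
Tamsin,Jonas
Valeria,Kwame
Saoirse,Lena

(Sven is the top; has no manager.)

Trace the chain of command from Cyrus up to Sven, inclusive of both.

Cyrus -> Jonas -> Lena -> Sven

Cyrus reports to Jonas. Jonas reports to Lena. Lena reports to Sven. Sven is at the top.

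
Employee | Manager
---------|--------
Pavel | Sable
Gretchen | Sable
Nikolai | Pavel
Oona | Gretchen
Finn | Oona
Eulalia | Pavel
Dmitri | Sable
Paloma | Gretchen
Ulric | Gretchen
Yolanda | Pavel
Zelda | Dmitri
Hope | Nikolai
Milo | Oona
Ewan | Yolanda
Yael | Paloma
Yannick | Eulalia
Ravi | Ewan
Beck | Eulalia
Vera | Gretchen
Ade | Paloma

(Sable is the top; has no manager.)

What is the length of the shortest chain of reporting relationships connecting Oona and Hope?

Oona is 2 levels below Sable, and Hope is 3 levels below Sable (their lowest common manager). The shortest path runs up from Oona to Sable and back down to Hope: 2 + 3 = 5 links.

5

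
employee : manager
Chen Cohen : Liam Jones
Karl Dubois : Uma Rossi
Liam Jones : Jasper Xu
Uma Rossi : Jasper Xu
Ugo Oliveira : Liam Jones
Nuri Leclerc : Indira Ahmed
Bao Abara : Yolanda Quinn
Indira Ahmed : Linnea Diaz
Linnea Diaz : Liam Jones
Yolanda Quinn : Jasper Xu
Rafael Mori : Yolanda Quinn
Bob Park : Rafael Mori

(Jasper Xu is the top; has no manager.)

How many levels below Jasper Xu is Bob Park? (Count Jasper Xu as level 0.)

3

Chain from Bob Park up to Jasper Xu: Bob Park → Rafael Mori → Yolanda Quinn → Jasper Xu. That is 3 steps up, so Bob Park is 3 levels below Jasper Xu.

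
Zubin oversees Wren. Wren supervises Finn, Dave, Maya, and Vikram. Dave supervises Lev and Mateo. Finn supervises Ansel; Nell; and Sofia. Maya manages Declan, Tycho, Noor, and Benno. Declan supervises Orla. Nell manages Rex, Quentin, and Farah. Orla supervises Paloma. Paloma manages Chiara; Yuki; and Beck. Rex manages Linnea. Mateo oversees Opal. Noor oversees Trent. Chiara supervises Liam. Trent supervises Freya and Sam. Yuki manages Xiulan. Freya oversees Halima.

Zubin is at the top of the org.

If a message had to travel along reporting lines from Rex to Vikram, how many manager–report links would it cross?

4

Rex is 3 levels below Wren, and Vikram is 1 level below Wren (their lowest common manager). The shortest path runs up from Rex to Wren and back down to Vikram: 3 + 1 = 4 links.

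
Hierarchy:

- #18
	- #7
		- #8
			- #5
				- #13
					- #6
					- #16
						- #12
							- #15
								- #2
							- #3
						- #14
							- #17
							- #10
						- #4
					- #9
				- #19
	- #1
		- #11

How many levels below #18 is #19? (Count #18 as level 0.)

4

Chain from #19 up to #18: #19 → #5 → #8 → #7 → #18. That is 4 steps up, so #19 is 4 levels below #18.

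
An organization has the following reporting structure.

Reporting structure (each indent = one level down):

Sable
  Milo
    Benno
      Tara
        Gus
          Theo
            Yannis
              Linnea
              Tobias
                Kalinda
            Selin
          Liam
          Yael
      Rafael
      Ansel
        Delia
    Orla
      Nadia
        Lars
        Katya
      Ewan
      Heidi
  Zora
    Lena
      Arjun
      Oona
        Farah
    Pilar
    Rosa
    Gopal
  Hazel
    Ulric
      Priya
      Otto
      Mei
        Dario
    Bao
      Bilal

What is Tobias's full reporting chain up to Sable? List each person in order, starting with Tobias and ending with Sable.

Tobias reports to Yannis. Yannis reports to Theo. Theo reports to Gus. Gus reports to Tara. Tara reports to Benno. Benno reports to Milo. Milo reports to Sable. Sable is at the top.

Tobias -> Yannis -> Theo -> Gus -> Tara -> Benno -> Milo -> Sable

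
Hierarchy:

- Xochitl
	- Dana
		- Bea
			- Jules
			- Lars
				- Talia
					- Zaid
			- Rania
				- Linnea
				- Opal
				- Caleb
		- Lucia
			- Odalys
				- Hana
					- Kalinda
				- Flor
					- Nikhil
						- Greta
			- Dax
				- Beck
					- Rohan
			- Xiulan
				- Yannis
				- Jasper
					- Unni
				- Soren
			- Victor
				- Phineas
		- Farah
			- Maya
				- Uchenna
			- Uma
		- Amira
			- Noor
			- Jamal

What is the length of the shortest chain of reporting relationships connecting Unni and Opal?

7

Unni is 4 levels below Dana, and Opal is 3 levels below Dana (their lowest common manager). The shortest path runs up from Unni to Dana and back down to Opal: 4 + 3 = 7 links.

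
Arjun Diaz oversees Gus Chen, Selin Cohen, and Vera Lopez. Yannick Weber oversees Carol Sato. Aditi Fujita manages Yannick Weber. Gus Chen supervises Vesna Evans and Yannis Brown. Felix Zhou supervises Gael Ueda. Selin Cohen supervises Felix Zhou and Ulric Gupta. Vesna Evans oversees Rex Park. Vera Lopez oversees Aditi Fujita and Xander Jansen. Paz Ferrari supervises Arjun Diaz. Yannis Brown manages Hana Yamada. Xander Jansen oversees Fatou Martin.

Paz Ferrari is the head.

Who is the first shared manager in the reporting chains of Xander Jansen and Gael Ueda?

Arjun Diaz

Xander Jansen's chain of managers is Vera Lopez, Arjun Diaz, Paz Ferrari. Gael Ueda's chain of managers is Felix Zhou, Selin Cohen, Arjun Diaz, Paz Ferrari. The first manager that appears in both chains is Arjun Diaz.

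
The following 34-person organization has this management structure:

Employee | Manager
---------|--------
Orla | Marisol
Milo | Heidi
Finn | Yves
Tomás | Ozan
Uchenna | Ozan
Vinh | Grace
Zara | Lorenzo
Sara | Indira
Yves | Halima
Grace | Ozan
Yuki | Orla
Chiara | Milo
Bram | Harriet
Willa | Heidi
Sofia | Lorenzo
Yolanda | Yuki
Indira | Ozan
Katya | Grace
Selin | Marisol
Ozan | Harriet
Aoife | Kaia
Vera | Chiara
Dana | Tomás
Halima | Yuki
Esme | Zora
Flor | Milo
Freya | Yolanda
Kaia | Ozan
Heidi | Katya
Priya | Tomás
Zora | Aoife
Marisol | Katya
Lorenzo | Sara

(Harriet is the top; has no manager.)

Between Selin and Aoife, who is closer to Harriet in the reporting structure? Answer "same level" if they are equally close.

Selin is 5 levels below Harriet; Aoife is 3. Aoife is higher.

Aoife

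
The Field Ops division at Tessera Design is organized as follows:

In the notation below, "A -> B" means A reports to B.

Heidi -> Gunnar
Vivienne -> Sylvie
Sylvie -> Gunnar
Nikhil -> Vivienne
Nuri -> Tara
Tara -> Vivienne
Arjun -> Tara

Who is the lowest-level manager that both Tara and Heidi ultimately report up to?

Tara's chain of managers is Vivienne, Sylvie, Gunnar. Heidi's chain of managers is Gunnar. The first manager that appears in both chains is Gunnar.

Gunnar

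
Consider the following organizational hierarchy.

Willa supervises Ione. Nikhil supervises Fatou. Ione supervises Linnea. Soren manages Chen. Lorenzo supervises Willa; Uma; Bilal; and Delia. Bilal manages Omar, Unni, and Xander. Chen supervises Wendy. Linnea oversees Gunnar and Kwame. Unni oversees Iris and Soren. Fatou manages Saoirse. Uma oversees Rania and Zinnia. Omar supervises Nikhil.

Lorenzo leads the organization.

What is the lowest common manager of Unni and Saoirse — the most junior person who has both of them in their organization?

Bilal

Unni's chain of managers is Bilal, Lorenzo. Saoirse's chain of managers is Fatou, Nikhil, Omar, Bilal, Lorenzo. The first manager that appears in both chains is Bilal.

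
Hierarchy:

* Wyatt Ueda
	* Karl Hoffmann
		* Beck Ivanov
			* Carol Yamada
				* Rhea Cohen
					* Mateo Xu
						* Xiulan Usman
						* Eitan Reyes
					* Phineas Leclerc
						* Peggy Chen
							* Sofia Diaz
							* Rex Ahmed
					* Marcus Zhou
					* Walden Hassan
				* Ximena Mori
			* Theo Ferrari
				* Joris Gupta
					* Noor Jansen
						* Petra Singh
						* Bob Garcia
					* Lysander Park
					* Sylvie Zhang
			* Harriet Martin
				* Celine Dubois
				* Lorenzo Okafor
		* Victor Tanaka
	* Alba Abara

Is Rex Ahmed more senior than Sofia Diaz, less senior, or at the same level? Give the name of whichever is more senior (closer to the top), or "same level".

same level

Both Rex Ahmed and Sofia Diaz are 7 levels below Wyatt Ueda.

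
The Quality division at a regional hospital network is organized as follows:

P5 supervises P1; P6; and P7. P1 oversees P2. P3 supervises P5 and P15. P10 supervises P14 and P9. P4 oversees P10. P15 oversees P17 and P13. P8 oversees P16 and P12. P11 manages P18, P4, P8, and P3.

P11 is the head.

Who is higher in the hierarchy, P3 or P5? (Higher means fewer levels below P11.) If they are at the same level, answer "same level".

P3 is 1 level below P11; P5 is 2. P3 is higher.

P3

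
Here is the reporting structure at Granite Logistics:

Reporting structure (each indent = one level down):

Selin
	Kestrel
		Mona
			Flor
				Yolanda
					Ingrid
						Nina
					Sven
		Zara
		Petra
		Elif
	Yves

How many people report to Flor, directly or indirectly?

4

Flor directly manages Yolanda. Under Yolanda: Sven, Ingrid, Nina (3). That's 4 in total.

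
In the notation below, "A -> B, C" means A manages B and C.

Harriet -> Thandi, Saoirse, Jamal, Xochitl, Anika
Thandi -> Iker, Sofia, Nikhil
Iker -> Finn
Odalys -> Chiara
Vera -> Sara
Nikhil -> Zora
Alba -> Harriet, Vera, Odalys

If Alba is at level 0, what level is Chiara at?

2

Chain from Chiara up to Alba: Chiara → Odalys → Alba. That is 2 steps up, so Chiara is 2 levels below Alba.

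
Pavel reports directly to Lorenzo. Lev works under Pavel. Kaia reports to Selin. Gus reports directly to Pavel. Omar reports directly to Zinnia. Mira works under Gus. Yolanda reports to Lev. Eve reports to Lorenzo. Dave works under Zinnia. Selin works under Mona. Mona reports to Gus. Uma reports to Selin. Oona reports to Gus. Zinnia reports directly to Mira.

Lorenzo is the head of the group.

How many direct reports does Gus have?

3

Gus directly manages Mira, Mona, Oona. That is 3 direct reports.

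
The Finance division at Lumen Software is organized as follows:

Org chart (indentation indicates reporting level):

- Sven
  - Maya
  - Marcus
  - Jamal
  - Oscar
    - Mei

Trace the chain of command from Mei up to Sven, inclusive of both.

Mei reports to Oscar. Oscar reports to Sven. Sven is at the top.

Mei -> Oscar -> Sven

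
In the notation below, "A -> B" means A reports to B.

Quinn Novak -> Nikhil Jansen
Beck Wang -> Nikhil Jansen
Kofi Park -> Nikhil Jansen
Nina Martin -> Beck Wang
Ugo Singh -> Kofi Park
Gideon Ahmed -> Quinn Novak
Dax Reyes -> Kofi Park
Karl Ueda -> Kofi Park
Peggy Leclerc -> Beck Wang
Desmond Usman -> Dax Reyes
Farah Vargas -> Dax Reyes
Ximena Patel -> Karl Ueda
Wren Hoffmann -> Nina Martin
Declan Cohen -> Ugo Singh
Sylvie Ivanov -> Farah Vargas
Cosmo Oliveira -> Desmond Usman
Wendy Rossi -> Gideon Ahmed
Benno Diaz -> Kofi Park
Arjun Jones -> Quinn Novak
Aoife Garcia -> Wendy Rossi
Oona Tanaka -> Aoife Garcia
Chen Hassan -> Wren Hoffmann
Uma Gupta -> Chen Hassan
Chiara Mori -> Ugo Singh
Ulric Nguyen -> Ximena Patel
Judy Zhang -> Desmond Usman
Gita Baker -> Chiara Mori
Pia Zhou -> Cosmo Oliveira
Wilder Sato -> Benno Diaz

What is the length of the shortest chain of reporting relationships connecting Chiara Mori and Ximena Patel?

Chiara Mori is 2 levels below Kofi Park, and Ximena Patel is 2 levels below Kofi Park (their lowest common manager). The shortest path runs up from Chiara Mori to Kofi Park and back down to Ximena Patel: 2 + 2 = 4 links.

4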